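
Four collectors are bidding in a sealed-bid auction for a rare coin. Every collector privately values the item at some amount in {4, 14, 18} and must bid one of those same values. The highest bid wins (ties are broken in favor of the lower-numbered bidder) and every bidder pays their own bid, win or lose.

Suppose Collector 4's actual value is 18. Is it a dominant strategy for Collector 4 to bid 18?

Consider the case where Collector 1 bids 4, Collector 2 bids 4 and Collector 3 bids 4.
Truthful bid 18: wins, pays 18, utility 18 - 18 = 0.
Bid 14 instead: wins, pays 14, utility 18 - 14 = 4.
Since 4 > 0, bidding 14 is strictly better here, so truthful bidding is not dominant.

No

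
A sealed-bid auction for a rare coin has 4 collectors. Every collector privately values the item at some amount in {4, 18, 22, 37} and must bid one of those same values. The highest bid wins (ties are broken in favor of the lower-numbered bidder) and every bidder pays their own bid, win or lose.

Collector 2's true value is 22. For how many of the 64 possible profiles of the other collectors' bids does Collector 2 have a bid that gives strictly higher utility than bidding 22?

Others bid (4, 4, 4): truth gives 0; bid 18 gives 4 > 0. Violating.
Others bid (4, 4, 18): truth gives 0; bid 18 gives 4 > 0. Violating.
Others bid (4, 4, 37): truth gives -22; bid 4 gives -4 > -22. Violating.
Others bid (4, 18, 4): truth gives 0; bid 18 gives 4 > 0. Violating.
Others bid (4, 4, 22): truth gives 0; no alternative beats it.
Others bid (4, 18, 22): truth gives 0; no alternative beats it.
(Checking all 64 profiles: 50 have a profitable deviation, 14 do not.)

50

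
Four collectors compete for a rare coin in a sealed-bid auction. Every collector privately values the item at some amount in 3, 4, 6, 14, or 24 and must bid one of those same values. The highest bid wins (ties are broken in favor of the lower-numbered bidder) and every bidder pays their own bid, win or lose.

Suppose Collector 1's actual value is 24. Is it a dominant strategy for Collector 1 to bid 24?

No

Consider the case where Collector 2 bids 3, Collector 3 bids 3 and Collector 4 bids 3.
Truthful bid 24: wins, pays 24, utility 24 - 24 = 0.
Bid 3 instead: wins, pays 3, utility 24 - 3 = 21.
Since 21 > 0, bidding 3 is strictly better here, so truthful bidding is not dominant.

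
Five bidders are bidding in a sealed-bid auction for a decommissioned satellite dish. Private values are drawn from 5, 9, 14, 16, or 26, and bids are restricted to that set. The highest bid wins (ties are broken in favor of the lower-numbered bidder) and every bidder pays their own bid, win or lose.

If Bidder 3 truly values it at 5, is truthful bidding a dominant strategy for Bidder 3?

No

Consider the case where Bidder 1 bids 5, Bidder 2 bids 5, Bidder 4 bids 5 and Bidder 5 bids 5.
Truthful bid 5: loses but pays 5, utility -5.
Bid 9 instead: wins, pays 9, utility 5 - 9 = -4.
Since -4 > -5, bidding 9 is strictly better here, so truthful bidding is not dominant.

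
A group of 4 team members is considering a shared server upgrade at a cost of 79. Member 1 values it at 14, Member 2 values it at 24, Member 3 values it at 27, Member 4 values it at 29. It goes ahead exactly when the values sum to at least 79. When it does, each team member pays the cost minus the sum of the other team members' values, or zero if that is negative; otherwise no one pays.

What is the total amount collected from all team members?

35

Total value 94 ≥ cost 79, so it is built.
Member 1: others sum to 80; max(0, 79 - 80) = 0.
Member 2: others sum to 70; max(0, 79 - 70) = 9.
Member 3: others sum to 67; max(0, 79 - 67) = 12.
Member 4: others sum to 65; max(0, 79 - 65) = 14.
Total collected = 0 + 9 + 12 + 14 = 35.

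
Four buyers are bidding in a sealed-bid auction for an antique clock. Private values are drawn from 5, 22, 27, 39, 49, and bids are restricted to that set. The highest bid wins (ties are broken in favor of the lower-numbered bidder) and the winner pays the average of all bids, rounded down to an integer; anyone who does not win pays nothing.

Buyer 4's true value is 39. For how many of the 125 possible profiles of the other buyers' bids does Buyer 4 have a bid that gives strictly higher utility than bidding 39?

44

Others bid (5, 5, 5): truth gives 26; bid 22 gives 30 > 26. Violating.
Others bid (5, 5, 22): truth gives 22; bid 27 gives 25 > 22. Violating.
Others bid (5, 5, 39): truth gives 0; bid 49 gives 15 > 0. Violating.
Others bid (5, 22, 5): truth gives 22; bid 27 gives 25 > 22. Violating.
Others bid (5, 5, 27): truth gives 20; no alternative beats it.
Others bid (5, 5, 49): truth gives 0; no alternative beats it.
(Checking all 125 profiles: 44 have a profitable deviation, 81 do not.)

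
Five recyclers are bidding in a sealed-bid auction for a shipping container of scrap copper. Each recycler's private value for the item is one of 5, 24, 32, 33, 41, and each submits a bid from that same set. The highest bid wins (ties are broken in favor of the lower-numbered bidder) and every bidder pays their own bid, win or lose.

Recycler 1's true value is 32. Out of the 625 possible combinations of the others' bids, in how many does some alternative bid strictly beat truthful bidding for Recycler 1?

Others bid (5, 5, 5, 5): truth gives 0; bid 5 gives 27 > 0. Violating.
Others bid (5, 5, 5, 24): truth gives 0; bid 24 gives 8 > 0. Violating.
Others bid (5, 5, 5, 33): truth gives -32; bid 33 gives -1 > -32. Violating.
Others bid (5, 5, 5, 41): truth gives -32; bid 5 gives -5 > -32. Violating.
Others bid (5, 5, 5, 32): truth gives 0; no alternative beats it.
Others bid (5, 5, 24, 32): truth gives 0; no alternative beats it.
(Checking all 625 profiles: 560 have a profitable deviation, 65 do not.)

560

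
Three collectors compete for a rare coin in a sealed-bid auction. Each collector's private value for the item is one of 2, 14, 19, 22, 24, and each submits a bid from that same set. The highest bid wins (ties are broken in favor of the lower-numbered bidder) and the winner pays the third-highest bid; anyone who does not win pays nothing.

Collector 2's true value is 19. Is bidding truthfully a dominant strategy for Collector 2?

No

Consider the case where Collector 1 bids 2 and Collector 3 bids 22.
Truthful bid 19: loses, pays 0, utility 0.
Bid 22 instead: wins, pays 2, utility 19 - 2 = 17.
Since 17 > 0, bidding 22 is strictly better here, so truthful bidding is not dominant.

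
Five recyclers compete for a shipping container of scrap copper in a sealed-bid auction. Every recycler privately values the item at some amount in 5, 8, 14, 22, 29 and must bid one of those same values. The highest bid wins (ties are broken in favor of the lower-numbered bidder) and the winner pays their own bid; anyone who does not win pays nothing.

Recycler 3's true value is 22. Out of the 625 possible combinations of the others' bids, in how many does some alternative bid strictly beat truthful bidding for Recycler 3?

36

Others bid (5, 5, 5, 5): truth gives 0; bid 8 gives 14 > 0. Violating.
Others bid (5, 5, 5, 8): truth gives 0; bid 8 gives 14 > 0. Violating.
Others bid (5, 5, 5, 14): truth gives 0; bid 14 gives 8 > 0. Violating.
Others bid (5, 5, 8, 5): truth gives 0; bid 8 gives 14 > 0. Violating.
Others bid (5, 5, 5, 22): truth gives 0; no alternative beats it.
Others bid (5, 5, 5, 29): truth gives 0; no alternative beats it.
(Checking all 625 profiles: 36 have a profitable deviation, 589 do not.)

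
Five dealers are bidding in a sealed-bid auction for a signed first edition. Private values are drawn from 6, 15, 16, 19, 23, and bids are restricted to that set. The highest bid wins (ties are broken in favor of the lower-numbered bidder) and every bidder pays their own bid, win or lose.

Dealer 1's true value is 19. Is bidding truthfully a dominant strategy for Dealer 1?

No

Consider the case where Dealer 2 bids 6, Dealer 3 bids 6, Dealer 4 bids 6 and Dealer 5 bids 6.
Truthful bid 19: wins, pays 19, utility 19 - 19 = 0.
Bid 6 instead: wins, pays 6, utility 19 - 6 = 13.
Since 13 > 0, bidding 6 is strictly better here, so truthful bidding is not dominant.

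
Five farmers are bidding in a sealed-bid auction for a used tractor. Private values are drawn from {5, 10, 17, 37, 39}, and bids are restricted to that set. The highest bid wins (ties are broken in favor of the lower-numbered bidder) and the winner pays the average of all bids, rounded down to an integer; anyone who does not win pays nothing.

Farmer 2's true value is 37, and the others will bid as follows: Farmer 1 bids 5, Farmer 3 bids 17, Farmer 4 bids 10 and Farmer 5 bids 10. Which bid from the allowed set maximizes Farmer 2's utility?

Bid 5: loses, pays 0, utility 0.
Bid 10: loses, pays 0, utility 0.
Bid 17: wins, pays 11, utility 37 - 11 = 26.
Bid 37: wins, pays 15, utility 37 - 15 = 22.
Bid 39: wins, pays 16, utility 37 - 16 = 21.
The best choice is 17 with utility 26.

17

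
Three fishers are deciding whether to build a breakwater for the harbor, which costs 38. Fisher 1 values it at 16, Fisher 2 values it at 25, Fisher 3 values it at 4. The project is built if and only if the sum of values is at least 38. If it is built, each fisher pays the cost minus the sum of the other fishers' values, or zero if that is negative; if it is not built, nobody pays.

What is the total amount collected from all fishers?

Total value 45 ≥ cost 38, so it is built.
Fisher 1: others sum to 29; max(0, 38 - 29) = 9.
Fisher 2: others sum to 20; max(0, 38 - 20) = 18.
Fisher 3: others sum to 41; max(0, 38 - 41) = 0.
Total collected = 9 + 18 + 0 = 27.

27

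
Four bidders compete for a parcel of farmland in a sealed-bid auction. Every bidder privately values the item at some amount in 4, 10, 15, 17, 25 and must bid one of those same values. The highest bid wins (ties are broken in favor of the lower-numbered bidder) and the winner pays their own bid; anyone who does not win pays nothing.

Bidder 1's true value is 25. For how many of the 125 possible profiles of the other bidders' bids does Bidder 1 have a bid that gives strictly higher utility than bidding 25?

64

Others bid (4, 4, 4): truth gives 0; bid 4 gives 21 > 0. Violating.
Others bid (4, 4, 10): truth gives 0; bid 10 gives 15 > 0. Violating.
Others bid (4, 4, 15): truth gives 0; bid 15 gives 10 > 0. Violating.
Others bid (4, 4, 17): truth gives 0; bid 17 gives 8 > 0. Violating.
Others bid (4, 4, 25): truth gives 0; no alternative beats it.
Others bid (4, 10, 25): truth gives 0; no alternative beats it.
(Checking all 125 profiles: 64 have a profitable deviation, 61 do not.)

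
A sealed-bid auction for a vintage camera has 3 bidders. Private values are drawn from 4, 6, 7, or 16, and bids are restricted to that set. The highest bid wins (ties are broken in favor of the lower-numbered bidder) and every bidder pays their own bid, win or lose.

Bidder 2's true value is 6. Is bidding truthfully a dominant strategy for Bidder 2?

Consider the case where Bidder 1 bids 4 and Bidder 3 bids 7.
Truthful bid 6: loses but pays 6, utility -6.
Bid 4 instead: loses but pays 4, utility -4.
Since -4 > -6, bidding 4 is strictly better here, so truthful bidding is not dominant.

No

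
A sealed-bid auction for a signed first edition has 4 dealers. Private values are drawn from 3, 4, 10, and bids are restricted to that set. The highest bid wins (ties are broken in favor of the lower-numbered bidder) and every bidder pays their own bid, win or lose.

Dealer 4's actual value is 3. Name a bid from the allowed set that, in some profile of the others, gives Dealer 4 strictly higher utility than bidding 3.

Suppose Dealer 1 bids 3, Dealer 2 bids 3 and Dealer 3 bids 3.
Bid 3: loses but pays 3, utility -3.
Bid 4: wins, pays 4, utility 3 - 4 = -1.
So bidding 4 beats truth here (-1 > -3).

4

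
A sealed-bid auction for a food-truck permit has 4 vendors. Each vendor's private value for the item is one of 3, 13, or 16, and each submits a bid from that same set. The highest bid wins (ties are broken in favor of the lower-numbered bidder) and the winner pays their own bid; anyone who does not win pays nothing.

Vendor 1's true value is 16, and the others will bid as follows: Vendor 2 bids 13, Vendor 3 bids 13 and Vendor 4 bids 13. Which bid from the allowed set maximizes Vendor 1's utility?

Bid 3: loses, pays 0, utility 0.
Bid 13: wins, pays 13, utility 16 - 13 = 3.
Bid 16: wins, pays 16, utility 16 - 16 = 0.
The best choice is 13 with utility 3.

13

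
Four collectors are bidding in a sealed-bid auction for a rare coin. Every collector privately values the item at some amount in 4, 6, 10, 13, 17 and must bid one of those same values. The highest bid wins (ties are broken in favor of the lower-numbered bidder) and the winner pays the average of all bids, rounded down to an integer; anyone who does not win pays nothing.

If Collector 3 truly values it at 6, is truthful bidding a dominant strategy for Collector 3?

Check each profile of the others' bids and compare truth against every alternative bid.
Others bid (4, 4, 4): truth gives 2, best alternative gives 1.
Others bid (4, 4, 6): truth gives 1, best alternative gives 0.
Others bid (4, 4, 10): truth gives 0, best alternative gives 0.
Others bid (4, 4, 13): truth gives 0, best alternative gives 0.
Others bid (4, 4, 17): truth gives 0, best alternative gives 0.
Others bid (4, 6, 4): truth gives 0, best alternative gives 0.
(Remaining 119 profiles checked similarly; truth is weakly best in each.)
In every case the truthful bid is at least as good as any alternative, so it is a dominant strategy.

Yes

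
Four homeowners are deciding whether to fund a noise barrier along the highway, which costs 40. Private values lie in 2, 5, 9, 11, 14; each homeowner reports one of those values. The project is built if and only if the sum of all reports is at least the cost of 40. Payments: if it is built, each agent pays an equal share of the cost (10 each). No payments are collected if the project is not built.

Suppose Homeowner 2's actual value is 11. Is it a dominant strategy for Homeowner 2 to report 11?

No

Consider the case where Homeowner 1 reports 2, Homeowner 3 reports 11 and Homeowner 4 reports 14.
Truthful report 11: project not built, utility 0.
Report 14 instead: project built, pays 10, utility 11 - 10 = 1.
Since 1 > 0, reporting 14 is strictly better here, so truthful reporting is not dominant.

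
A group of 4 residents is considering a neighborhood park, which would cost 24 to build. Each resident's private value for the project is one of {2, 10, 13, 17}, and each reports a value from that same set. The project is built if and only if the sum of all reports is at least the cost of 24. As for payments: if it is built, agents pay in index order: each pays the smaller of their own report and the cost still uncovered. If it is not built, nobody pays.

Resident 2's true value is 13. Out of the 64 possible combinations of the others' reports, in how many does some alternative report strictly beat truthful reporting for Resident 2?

Others report (2, 2, 10): truth gives 0; report 10 gives 3 > 0. Violating.
Others report (2, 2, 13): truth gives 0; report 10 gives 3 > 0. Violating.
Others report (2, 2, 17): truth gives 0; report 10 gives 3 > 0. Violating.
Others report (2, 10, 2): truth gives 0; report 10 gives 3 > 0. Violating.
Others report (2, 2, 2): truth gives 0; no alternative beats it.
Others report (17, 2, 2): truth gives 6; no alternative beats it.
(Checking all 64 profiles: 62 have a profitable deviation, 2 do not.)

62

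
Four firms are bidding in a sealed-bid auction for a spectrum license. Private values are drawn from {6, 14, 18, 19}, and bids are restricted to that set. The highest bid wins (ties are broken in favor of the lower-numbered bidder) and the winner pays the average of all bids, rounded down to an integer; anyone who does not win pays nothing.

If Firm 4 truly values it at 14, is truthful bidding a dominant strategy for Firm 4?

No

Consider the case where Firm 1 bids 6, Firm 2 bids 6 and Firm 3 bids 14.
Truthful bid 14: loses, pays 0, utility 0.
Bid 18 instead: wins, pays 11, utility 14 - 11 = 3.
Since 3 > 0, bidding 18 is strictly better here, so truthful bidding is not dominant.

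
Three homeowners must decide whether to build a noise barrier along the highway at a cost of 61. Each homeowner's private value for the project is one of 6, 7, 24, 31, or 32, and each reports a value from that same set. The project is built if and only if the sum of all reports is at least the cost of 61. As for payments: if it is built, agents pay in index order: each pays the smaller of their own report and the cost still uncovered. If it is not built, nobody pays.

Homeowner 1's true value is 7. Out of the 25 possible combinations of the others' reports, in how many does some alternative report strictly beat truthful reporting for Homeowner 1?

Others report (24, 31): truth gives 0; report 6 gives 1 > 0. Violating.
Others report (24, 32): truth gives 0; report 6 gives 1 > 0. Violating.
Others report (31, 24): truth gives 0; report 6 gives 1 > 0. Violating.
Others report (31, 31): truth gives 0; report 6 gives 1 > 0. Violating.
Others report (6, 6): truth gives 0; no alternative beats it.
Others report (6, 7): truth gives 0; no alternative beats it.
(Checking all 25 profiles: 8 have a profitable deviation, 17 do not.)

8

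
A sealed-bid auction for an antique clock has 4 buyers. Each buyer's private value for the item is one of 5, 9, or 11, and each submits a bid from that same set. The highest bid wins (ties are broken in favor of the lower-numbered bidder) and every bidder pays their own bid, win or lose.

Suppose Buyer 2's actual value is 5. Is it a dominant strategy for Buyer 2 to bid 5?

No

Consider the case where Buyer 1 bids 5, Buyer 3 bids 5 and Buyer 4 bids 5.
Truthful bid 5: loses but pays 5, utility -5.
Bid 9 instead: wins, pays 9, utility 5 - 9 = -4.
Since -4 > -5, bidding 9 is strictly better here, so truthful bidding is not dominant.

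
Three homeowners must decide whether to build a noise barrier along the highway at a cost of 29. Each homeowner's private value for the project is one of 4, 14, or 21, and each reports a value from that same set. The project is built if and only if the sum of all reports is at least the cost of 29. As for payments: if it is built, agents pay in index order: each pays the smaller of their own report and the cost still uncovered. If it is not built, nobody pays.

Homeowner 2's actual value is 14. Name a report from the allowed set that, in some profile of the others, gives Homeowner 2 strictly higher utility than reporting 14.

4

Suppose Homeowner 1 reports 4 and Homeowner 3 reports 21.
Report 14: project built, pays 14, utility 14 - 14 = 0.
Report 4: project built, pays 4, utility 14 - 4 = 10.
So reporting 4 beats truth here (10 > 0).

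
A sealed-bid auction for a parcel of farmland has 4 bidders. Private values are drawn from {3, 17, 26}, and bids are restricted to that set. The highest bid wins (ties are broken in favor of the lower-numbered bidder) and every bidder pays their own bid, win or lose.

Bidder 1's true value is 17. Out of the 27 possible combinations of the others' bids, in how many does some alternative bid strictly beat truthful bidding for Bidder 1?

Others bid (3, 3, 3): truth gives 0; bid 3 gives 14 > 0. Violating.
Others bid (3, 3, 26): truth gives -17; bid 3 gives -3 > -17. Violating.
Others bid (3, 17, 26): truth gives -17; bid 3 gives -3 > -17. Violating.
Others bid (3, 26, 3): truth gives -17; bid 3 gives -3 > -17. Violating.
Others bid (3, 3, 17): truth gives 0; no alternative beats it.
Others bid (3, 17, 3): truth gives 0; no alternative beats it.
(Checking all 27 profiles: 20 have a profitable deviation, 7 do not.)

20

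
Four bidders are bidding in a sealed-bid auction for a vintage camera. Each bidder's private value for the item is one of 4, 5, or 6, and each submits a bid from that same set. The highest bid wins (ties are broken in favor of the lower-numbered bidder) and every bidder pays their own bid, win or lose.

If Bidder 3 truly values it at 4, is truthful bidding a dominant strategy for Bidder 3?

Consider the case where Bidder 1 bids 4, Bidder 2 bids 4 and Bidder 4 bids 4.
Truthful bid 4: loses but pays 4, utility -4.
Bid 5 instead: wins, pays 5, utility 4 - 5 = -1.
Since -1 > -4, bidding 5 is strictly better here, so truthful bidding is not dominant.

No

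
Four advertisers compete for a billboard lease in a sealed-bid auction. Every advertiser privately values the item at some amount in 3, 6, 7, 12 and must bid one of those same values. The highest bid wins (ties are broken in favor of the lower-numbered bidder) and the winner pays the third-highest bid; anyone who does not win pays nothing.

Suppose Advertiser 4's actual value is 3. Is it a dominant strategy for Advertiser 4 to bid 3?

Yes

Check each profile of the others' bids and compare truth against every alternative bid.
Others bid (3, 3, 3): truth gives 0, best alternative gives 0.
Others bid (3, 3, 6): truth gives 0, best alternative gives 0.
Others bid (3, 3, 7): truth gives 0, best alternative gives 0.
Others bid (3, 3, 12): truth gives 0, best alternative gives 0.
Others bid (3, 6, 3): truth gives 0, best alternative gives 0.
Others bid (3, 6, 6): truth gives 0, best alternative gives 0.
(Remaining 58 profiles checked similarly; truth is weakly best in each.)
In every case the truthful bid is at least as good as any alternative, so it is a dominant strategy.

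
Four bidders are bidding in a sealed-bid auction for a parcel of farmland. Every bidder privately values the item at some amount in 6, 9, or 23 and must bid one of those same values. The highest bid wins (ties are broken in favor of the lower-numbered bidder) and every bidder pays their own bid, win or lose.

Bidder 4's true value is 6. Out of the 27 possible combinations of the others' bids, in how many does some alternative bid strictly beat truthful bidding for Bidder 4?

1

Others bid (6, 6, 6): truth gives -6; bid 9 gives -3 > -6. Violating.
Others bid (6, 6, 9): truth gives -6; no alternative beats it.
Others bid (6, 6, 23): truth gives -6; no alternative beats it.
(Checking all 27 profiles: 1 has a profitable deviation, 26 do not.)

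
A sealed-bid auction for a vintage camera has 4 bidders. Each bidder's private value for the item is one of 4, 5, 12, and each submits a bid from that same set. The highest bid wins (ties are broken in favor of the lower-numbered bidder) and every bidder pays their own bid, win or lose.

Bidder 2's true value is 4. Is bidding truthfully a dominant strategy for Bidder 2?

No

Consider the case where Bidder 1 bids 4, Bidder 3 bids 4 and Bidder 4 bids 4.
Truthful bid 4: loses but pays 4, utility -4.
Bid 5 instead: wins, pays 5, utility 4 - 5 = -1.
Since -1 > -4, bidding 5 is strictly better here, so truthful bidding is not dominant.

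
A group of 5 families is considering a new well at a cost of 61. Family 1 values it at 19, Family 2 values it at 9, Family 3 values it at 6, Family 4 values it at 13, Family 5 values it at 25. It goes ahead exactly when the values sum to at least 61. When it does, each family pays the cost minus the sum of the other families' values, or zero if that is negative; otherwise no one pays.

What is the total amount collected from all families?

24

Total value 72 ≥ cost 61, so it is built.
Family 1: others sum to 53; max(0, 61 - 53) = 8.
Family 2: others sum to 63; max(0, 61 - 63) = 0.
Family 3: others sum to 66; max(0, 61 - 66) = 0.
Family 4: others sum to 59; max(0, 61 - 59) = 2.
Family 5: others sum to 47; max(0, 61 - 47) = 14.
Total collected = 8 + 0 + 0 + 2 + 14 = 24.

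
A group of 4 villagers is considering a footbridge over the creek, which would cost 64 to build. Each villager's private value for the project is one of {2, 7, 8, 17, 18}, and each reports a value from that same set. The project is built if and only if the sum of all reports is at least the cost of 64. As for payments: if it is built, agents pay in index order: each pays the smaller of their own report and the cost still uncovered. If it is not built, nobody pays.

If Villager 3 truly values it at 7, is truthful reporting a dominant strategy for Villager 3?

Yes

Check each profile of the others' reports and compare truth against every alternative report.
Others report (2, 2, 2): truth gives 0, best alternative gives 0.
Others report (2, 2, 7): truth gives 0, best alternative gives 0.
Others report (2, 2, 8): truth gives 0, best alternative gives 0.
Others report (2, 2, 17): truth gives 0, best alternative gives 0.
Others report (2, 2, 18): truth gives 0, best alternative gives 0.
Others report (2, 7, 2): truth gives 0, best alternative gives 0.
(Remaining 119 profiles checked similarly; truth is weakly best in each.)
In every case the truthful report is at least as good as any alternative, so it is a dominant strategy.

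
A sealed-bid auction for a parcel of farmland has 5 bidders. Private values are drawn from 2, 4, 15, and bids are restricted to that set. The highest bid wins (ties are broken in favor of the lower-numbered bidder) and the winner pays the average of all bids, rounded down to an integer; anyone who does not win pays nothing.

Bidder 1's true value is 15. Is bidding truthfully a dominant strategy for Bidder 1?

No

Consider the case where Bidder 2 bids 2, Bidder 3 bids 2, Bidder 4 bids 2 and Bidder 5 bids 2.
Truthful bid 15: wins, pays 4, utility 15 - 4 = 11.
Bid 2 instead: wins, pays 2, utility 15 - 2 = 13.
Since 13 > 11, bidding 2 is strictly better here, so truthful bidding is not dominant.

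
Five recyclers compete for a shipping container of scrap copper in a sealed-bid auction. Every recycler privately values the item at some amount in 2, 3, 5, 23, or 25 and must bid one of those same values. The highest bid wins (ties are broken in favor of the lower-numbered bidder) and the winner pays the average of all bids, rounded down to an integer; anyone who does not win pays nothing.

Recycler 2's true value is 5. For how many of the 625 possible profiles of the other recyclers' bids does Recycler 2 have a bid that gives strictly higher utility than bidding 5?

4

Others bid (2, 2, 3, 3): truth gives 2; bid 3 gives 3 > 2. Violating.
Others bid (2, 3, 2, 3): truth gives 2; bid 3 gives 3 > 2. Violating.
Others bid (2, 3, 3, 2): truth gives 2; bid 3 gives 3 > 2. Violating.
Others bid (2, 3, 3, 3): truth gives 2; bid 3 gives 3 > 2. Violating.
Others bid (2, 2, 2, 2): truth gives 3; no alternative beats it.
Others bid (2, 2, 2, 3): truth gives 3; no alternative beats it.
(Checking all 625 profiles: 4 have a profitable deviation, 621 do not.)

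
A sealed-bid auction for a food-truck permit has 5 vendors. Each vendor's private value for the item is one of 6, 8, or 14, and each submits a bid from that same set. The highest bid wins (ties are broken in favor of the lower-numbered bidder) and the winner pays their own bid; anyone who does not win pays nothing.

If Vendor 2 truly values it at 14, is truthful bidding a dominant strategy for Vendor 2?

No

Consider the case where Vendor 1 bids 6, Vendor 3 bids 6, Vendor 4 bids 6 and Vendor 5 bids 6.
Truthful bid 14: wins, pays 14, utility 14 - 14 = 0.
Bid 8 instead: wins, pays 8, utility 14 - 8 = 6.
Since 6 > 0, bidding 8 is strictly better here, so truthful bidding is not dominant.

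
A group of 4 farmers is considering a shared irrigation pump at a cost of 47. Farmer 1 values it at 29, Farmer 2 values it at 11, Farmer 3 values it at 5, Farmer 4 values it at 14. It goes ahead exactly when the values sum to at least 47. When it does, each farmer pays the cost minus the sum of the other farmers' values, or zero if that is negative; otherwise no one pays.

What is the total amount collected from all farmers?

19

Total value 59 ≥ cost 47, so it is built.
Farmer 1: others sum to 30; max(0, 47 - 30) = 17.
Farmer 2: others sum to 48; max(0, 47 - 48) = 0.
Farmer 3: others sum to 54; max(0, 47 - 54) = 0.
Farmer 4: others sum to 45; max(0, 47 - 45) = 2.
Total collected = 17 + 0 + 0 + 2 = 19.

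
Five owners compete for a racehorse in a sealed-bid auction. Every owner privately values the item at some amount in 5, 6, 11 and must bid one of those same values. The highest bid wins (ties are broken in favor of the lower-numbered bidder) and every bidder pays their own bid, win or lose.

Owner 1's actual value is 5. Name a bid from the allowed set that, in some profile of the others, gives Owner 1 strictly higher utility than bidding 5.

Suppose Owner 2 bids 5, Owner 3 bids 5, Owner 4 bids 5 and Owner 5 bids 6.
Bid 5: loses but pays 5, utility -5.
Bid 6: wins, pays 6, utility 5 - 6 = -1.
So bidding 6 beats truth here (-1 > -5).

6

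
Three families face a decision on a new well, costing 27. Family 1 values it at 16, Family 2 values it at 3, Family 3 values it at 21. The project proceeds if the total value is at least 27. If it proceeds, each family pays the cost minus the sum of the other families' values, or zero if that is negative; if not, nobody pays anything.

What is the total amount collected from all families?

Total value 40 ≥ cost 27, so it is built.
Family 1: others sum to 24; max(0, 27 - 24) = 3.
Family 2: others sum to 37; max(0, 27 - 37) = 0.
Family 3: others sum to 19; max(0, 27 - 19) = 8.
Total collected = 3 + 0 + 8 = 11.

11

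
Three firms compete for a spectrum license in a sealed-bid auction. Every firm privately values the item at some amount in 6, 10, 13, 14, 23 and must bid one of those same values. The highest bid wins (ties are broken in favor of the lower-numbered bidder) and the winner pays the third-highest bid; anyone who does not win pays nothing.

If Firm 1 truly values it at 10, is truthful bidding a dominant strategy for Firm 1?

No

Consider the case where Firm 2 bids 6 and Firm 3 bids 13.
Truthful bid 10: loses, pays 0, utility 0.
Bid 13 instead: wins, pays 6, utility 10 - 6 = 4.
Since 4 > 0, bidding 13 is strictly better here, so truthful bidding is not dominant.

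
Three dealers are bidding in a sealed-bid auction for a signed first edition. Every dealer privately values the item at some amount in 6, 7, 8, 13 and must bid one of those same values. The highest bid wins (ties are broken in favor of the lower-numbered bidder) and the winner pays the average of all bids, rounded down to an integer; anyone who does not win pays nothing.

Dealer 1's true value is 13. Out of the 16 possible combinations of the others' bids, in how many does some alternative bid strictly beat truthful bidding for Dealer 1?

9

Others bid (6, 6): truth gives 5; bid 6 gives 7 > 5. Violating.
Others bid (6, 7): truth gives 5; bid 7 gives 7 > 5. Violating.
Others bid (6, 8): truth gives 4; bid 8 gives 6 > 4. Violating.
Others bid (7, 6): truth gives 5; bid 7 gives 7 > 5. Violating.
Others bid (6, 13): truth gives 3; no alternative beats it.
Others bid (7, 13): truth gives 2; no alternative beats it.
(Checking all 16 profiles: 9 have a profitable deviation, 7 do not.)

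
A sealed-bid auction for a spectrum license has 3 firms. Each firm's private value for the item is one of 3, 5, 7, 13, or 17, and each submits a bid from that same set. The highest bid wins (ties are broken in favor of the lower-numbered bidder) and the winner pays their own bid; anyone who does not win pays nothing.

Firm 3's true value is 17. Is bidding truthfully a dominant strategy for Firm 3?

No

Consider the case where Firm 1 bids 3 and Firm 2 bids 3.
Truthful bid 17: wins, pays 17, utility 17 - 17 = 0.
Bid 5 instead: wins, pays 5, utility 17 - 5 = 12.
Since 12 > 0, bidding 5 is strictly better here, so truthful bidding is not dominant.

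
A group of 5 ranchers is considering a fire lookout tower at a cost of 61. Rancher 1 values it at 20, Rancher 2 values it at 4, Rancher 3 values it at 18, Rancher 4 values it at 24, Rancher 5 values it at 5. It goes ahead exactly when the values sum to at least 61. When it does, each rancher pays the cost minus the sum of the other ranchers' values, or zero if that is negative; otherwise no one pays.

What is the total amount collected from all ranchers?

Total value 71 ≥ cost 61, so it is built.
Rancher 1: others sum to 51; max(0, 61 - 51) = 10.
Rancher 2: others sum to 67; max(0, 61 - 67) = 0.
Rancher 3: others sum to 53; max(0, 61 - 53) = 8.
Rancher 4: others sum to 47; max(0, 61 - 47) = 14.
Rancher 5: others sum to 66; max(0, 61 - 66) = 0.
Total collected = 10 + 0 + 8 + 14 + 0 = 32.

32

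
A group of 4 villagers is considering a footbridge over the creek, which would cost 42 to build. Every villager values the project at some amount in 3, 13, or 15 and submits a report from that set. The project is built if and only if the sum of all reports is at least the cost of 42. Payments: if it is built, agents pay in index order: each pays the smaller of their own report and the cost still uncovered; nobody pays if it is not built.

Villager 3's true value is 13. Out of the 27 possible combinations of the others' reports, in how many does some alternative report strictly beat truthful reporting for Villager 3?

Others report (13, 13, 13): truth gives 0; report 3 gives 10 > 0. Violating.
Others report (13, 13, 15): truth gives 0; report 3 gives 10 > 0. Violating.
Others report (13, 15, 13): truth gives 0; report 3 gives 10 > 0. Violating.
Others report (13, 15, 15): truth gives 0; report 3 gives 10 > 0. Violating.
Others report (3, 3, 3): truth gives 0; no alternative beats it.
Others report (3, 3, 13): truth gives 0; no alternative beats it.
(Checking all 27 profiles: 8 have a profitable deviation, 19 do not.)

8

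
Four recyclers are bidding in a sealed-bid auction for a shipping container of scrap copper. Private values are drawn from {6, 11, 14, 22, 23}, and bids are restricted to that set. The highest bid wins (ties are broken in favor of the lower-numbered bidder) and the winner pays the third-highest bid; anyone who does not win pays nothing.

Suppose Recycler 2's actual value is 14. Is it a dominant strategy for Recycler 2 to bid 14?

Consider the case where Recycler 1 bids 6, Recycler 3 bids 6 and Recycler 4 bids 22.
Truthful bid 14: loses, pays 0, utility 0.
Bid 22 instead: wins, pays 6, utility 14 - 6 = 8.
Since 8 > 0, bidding 22 is strictly better here, so truthful bidding is not dominant.

No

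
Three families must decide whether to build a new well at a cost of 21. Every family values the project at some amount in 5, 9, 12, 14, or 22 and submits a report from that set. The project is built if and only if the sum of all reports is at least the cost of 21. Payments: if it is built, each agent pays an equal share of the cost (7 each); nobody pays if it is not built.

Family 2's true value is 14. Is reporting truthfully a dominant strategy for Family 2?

Check each profile of the others' reports and compare truth against every alternative report.
Others report (5, 5): truth gives 7, best alternative gives 7.
Others report (5, 9): truth gives 7, best alternative gives 7.
Others report (5, 12): truth gives 7, best alternative gives 7.
Others report (5, 14): truth gives 7, best alternative gives 7.
Others report (5, 22): truth gives 7, best alternative gives 7.
Others report (9, 5): truth gives 7, best alternative gives 7.
(Remaining 19 profiles checked similarly; truth is weakly best in each.)
In every case the truthful report is at least as good as any alternative, so it is a dominant strategy.

Yes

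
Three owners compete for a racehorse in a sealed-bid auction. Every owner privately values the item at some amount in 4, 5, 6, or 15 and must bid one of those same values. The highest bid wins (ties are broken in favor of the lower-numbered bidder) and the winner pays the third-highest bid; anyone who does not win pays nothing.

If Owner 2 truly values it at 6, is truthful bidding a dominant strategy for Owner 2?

No

Consider the case where Owner 1 bids 4 and Owner 3 bids 15.
Truthful bid 6: loses, pays 0, utility 0.
Bid 15 instead: wins, pays 4, utility 6 - 4 = 2.
Since 2 > 0, bidding 15 is strictly better here, so truthful bidding is not dominant.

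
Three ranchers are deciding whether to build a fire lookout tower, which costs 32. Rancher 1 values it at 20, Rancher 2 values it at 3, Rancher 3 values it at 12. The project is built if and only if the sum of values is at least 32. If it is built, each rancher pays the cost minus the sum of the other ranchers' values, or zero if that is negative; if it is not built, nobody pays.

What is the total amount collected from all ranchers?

Total value 35 ≥ cost 32, so it is built.
Rancher 1: others sum to 15; max(0, 32 - 15) = 17.
Rancher 2: others sum to 32; max(0, 32 - 32) = 0.
Rancher 3: others sum to 23; max(0, 32 - 23) = 9.
Total collected = 17 + 0 + 9 = 26.

26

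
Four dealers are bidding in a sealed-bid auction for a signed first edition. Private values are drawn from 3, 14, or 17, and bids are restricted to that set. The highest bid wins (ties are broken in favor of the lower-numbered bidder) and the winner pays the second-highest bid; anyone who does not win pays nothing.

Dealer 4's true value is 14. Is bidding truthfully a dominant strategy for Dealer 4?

Yes

Check each profile of the others' bids and compare truth against every alternative bid.
Others bid (3, 3, 3): truth gives 11, best alternative gives 11.
Others bid (3, 3, 14): truth gives 0, best alternative gives 0.
Others bid (3, 3, 17): truth gives 0, best alternative gives 0.
Others bid (3, 14, 3): truth gives 0, best alternative gives 0.
Others bid (3, 14, 14): truth gives 0, best alternative gives 0.
Others bid (3, 14, 17): truth gives 0, best alternative gives 0.
(Remaining 21 profiles checked similarly; truth is weakly best in each.)
In every case the truthful bid is at least as good as any alternative, so it is a dominant strategy.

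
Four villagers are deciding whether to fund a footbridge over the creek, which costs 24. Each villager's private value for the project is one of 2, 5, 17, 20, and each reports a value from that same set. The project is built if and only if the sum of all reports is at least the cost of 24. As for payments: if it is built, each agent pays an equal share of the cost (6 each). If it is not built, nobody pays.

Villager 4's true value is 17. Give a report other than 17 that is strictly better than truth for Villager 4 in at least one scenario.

20

Suppose Villager 1 reports 2, Villager 2 reports 2 and Villager 3 reports 2.
Report 17: project not built, utility 0.
Report 20: project built, pays 6, utility 17 - 6 = 11.
So reporting 20 beats truth here (11 > 0).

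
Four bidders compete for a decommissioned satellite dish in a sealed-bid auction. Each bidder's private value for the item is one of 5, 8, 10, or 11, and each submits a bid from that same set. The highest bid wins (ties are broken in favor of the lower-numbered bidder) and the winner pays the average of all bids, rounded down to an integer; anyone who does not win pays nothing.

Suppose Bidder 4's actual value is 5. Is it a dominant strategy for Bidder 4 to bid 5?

Check each profile of the others' bids and compare truth against every alternative bid.
Others bid (5, 5, 5): truth gives 0, best alternative gives 0.
Others bid (5, 5, 8): truth gives 0, best alternative gives 0.
Others bid (5, 5, 10): truth gives 0, best alternative gives 0.
Others bid (5, 5, 11): truth gives 0, best alternative gives 0.
Others bid (5, 8, 5): truth gives 0, best alternative gives 0.
Others bid (5, 8, 8): truth gives 0, best alternative gives 0.
(Remaining 58 profiles checked similarly; truth is weakly best in each.)
In every case the truthful bid is at least as good as any alternative, so it is a dominant strategy.

Yes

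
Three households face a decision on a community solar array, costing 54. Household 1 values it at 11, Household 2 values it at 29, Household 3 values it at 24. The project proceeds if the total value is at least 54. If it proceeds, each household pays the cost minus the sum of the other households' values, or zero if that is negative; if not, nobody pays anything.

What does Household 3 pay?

Total value 64 ≥ cost 54, so the project is built.
The other households' values sum to 40.
Cost minus that sum is 54 - 40 = 14.

14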